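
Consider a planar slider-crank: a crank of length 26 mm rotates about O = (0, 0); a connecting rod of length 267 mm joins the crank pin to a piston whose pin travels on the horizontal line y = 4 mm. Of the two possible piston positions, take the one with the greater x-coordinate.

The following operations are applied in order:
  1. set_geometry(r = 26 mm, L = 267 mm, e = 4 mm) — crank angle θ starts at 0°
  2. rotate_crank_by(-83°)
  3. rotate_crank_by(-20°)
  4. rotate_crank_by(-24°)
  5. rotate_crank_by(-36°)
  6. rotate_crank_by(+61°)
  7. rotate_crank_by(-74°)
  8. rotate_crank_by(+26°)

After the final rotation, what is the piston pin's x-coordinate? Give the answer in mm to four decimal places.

243.9416

set_geometry: r = 26 mm, L = 267 mm, e = 4 mm; θ ← 0°
rotate_crank_by(-83°): θ ← 0° -83° = -83°
rotate_crank_by(-20°): θ ← -83° -20° = -103°
rotate_crank_by(-24°): θ ← -103° -24° = -127°
rotate_crank_by(-36°): θ ← -127° -36° = -163°
rotate_crank_by(+61°): θ ← -163° +61° = -102°
rotate_crank_by(-74°): θ ← -102° -74° = -176°
rotate_crank_by(+26°): θ ← -176° +26° = -150°
crank pin P = (r cos θ, r sin θ) = (-22.516660, -13.000000)
h = r sin θ − e = -13.000000 − 4 = -17.000000
x = r cos θ + √(L² − h²) = -22.516660 + √(71289.0 − 289.0000) = -22.516660 + 266.458252 = 243.941591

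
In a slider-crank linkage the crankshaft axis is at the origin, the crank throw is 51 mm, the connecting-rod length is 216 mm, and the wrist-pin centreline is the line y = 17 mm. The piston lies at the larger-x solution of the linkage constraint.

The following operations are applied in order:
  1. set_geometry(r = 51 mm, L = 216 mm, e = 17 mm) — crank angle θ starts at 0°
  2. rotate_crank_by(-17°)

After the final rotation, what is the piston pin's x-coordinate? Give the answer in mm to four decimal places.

262.4013

set_geometry: r = 51 mm, L = 216 mm, e = 17 mm; θ ← 0°
rotate_crank_by(-17°): θ ← 0° -17° = -17°
crank pin P = (r cos θ, r sin θ) = (48.771543, -14.910957)
h = r sin θ − e = -14.910957 − 17 = -31.910957
x = r cos θ + √(L² − h²) = 48.771543 + √(46656.0 − 1018.3092) = 48.771543 + 213.629799 = 262.401341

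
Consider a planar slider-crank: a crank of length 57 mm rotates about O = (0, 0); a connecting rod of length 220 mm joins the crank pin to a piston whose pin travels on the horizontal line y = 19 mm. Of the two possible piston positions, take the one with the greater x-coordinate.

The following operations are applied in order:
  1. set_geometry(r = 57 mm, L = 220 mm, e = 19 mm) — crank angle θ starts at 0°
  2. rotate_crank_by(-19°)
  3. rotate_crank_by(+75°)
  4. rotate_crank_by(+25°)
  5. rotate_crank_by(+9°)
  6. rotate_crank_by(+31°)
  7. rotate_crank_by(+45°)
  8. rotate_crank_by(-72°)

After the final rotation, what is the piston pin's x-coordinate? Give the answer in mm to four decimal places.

set_geometry: r = 57 mm, L = 220 mm, e = 19 mm; θ ← 0°
rotate_crank_by(-19°): θ ← 0° -19° = -19°
rotate_crank_by(+75°): θ ← -19° +75° = 56°
rotate_crank_by(+25°): θ ← 56° +25° = 81°
rotate_crank_by(+9°): θ ← 81° +9° = 90°
rotate_crank_by(+31°): θ ← 90° +31° = 121°
rotate_crank_by(+45°): θ ← 121° +45° = 166°
rotate_crank_by(-72°): θ ← 166° -72° = 94°
crank pin P = (r cos θ, r sin θ) = (-3.976119, 56.861151)
h = r sin θ − e = 56.861151 − 19 = 37.861151
x = r cos θ + √(L² − h²) = -3.976119 + √(48400.0 − 1433.4667) = -3.976119 + 216.717635 = 212.741516

212.7415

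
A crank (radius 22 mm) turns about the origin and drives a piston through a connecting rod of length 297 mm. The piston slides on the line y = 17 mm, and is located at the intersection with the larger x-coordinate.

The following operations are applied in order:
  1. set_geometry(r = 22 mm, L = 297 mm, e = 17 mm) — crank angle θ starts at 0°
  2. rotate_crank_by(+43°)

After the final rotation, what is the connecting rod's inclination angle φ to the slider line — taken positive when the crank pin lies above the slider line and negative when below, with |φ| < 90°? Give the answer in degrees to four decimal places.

-0.3851

set_geometry: r = 22 mm, L = 297 mm, e = 17 mm; θ ← 0°
rotate_crank_by(+43°): θ ← 0° +43° = 43°
crank pin P = (r cos θ, r sin θ) = (16.089781, 15.003964)
h = r sin θ − e = 15.003964 − 17 = -1.996036
sin φ = h / L = -1.996036 / 297 = -0.00672066
φ = arcsin(-0.00672066) = -0.385068°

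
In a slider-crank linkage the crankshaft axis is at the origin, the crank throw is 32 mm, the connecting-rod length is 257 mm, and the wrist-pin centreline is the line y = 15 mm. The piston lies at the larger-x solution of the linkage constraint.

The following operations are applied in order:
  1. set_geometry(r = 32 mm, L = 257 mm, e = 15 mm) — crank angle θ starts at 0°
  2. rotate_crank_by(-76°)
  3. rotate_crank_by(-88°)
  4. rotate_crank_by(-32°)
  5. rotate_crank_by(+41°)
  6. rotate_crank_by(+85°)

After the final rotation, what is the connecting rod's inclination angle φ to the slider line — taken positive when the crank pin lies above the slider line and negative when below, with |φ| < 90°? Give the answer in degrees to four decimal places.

set_geometry: r = 32 mm, L = 257 mm, e = 15 mm; θ ← 0°
rotate_crank_by(-76°): θ ← 0° -76° = -76°
rotate_crank_by(-88°): θ ← -76° -88° = -164°
rotate_crank_by(-32°): θ ← -164° -32° = -196°
rotate_crank_by(+41°): θ ← -196° +41° = -155°
rotate_crank_by(+85°): θ ← -155° +85° = -70°
crank pin P = (r cos θ, r sin θ) = (10.944645, -30.070164)
h = r sin θ − e = -30.070164 − 15 = -45.070164
sin φ = h / L = -45.070164 / 257 = -0.17537029
φ = arcsin(-0.17537029) = -10.100207°

-10.1002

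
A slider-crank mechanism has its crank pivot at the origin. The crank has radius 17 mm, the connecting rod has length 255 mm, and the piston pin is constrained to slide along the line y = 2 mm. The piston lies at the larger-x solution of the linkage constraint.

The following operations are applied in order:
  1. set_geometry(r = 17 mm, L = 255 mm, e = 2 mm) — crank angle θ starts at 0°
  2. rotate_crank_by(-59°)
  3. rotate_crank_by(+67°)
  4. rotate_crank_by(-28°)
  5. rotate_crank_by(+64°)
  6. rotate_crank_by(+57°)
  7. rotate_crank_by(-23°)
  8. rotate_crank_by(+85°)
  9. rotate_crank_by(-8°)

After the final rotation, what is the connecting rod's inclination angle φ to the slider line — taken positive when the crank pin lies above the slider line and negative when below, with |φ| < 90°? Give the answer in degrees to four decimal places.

set_geometry: r = 17 mm, L = 255 mm, e = 2 mm; θ ← 0°
rotate_crank_by(-59°): θ ← 0° -59° = -59°
rotate_crank_by(+67°): θ ← -59° +67° = 8°
rotate_crank_by(-28°): θ ← 8° -28° = -20°
rotate_crank_by(+64°): θ ← -20° +64° = 44°
rotate_crank_by(+57°): θ ← 44° +57° = 101°
rotate_crank_by(-23°): θ ← 101° -23° = 78°
rotate_crank_by(+85°): θ ← 78° +85° = 163°
rotate_crank_by(-8°): θ ← 163° -8° = 155°
crank pin P = (r cos θ, r sin θ) = (-15.407232, 7.184510)
h = r sin θ − e = 7.184510 − 2 = 5.184510
sin φ = h / L = 5.184510 / 255 = 0.02033141
φ = arcsin(0.02033141) = 1.164984°

1.1650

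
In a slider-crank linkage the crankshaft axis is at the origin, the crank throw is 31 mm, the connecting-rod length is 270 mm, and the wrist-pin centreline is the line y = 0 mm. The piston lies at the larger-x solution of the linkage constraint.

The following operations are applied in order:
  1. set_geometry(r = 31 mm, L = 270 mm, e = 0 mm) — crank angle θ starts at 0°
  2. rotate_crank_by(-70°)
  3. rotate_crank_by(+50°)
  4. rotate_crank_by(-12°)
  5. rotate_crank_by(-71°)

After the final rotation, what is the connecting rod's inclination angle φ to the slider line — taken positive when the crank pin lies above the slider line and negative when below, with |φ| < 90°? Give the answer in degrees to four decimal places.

set_geometry: r = 31 mm, L = 270 mm, e = 0 mm; θ ← 0°
rotate_crank_by(-70°): θ ← 0° -70° = -70°
rotate_crank_by(+50°): θ ← -70° +50° = -20°
rotate_crank_by(-12°): θ ← -20° -12° = -32°
rotate_crank_by(-71°): θ ← -32° -71° = -103°
crank pin P = (r cos θ, r sin θ) = (-6.973483, -30.205472)
h = r sin θ − e = -30.205472 − 0 = -30.205472
sin φ = h / L = -30.205472 / 270 = -0.11187212
φ = arcsin(-0.11187212) = -6.423246°

-6.4232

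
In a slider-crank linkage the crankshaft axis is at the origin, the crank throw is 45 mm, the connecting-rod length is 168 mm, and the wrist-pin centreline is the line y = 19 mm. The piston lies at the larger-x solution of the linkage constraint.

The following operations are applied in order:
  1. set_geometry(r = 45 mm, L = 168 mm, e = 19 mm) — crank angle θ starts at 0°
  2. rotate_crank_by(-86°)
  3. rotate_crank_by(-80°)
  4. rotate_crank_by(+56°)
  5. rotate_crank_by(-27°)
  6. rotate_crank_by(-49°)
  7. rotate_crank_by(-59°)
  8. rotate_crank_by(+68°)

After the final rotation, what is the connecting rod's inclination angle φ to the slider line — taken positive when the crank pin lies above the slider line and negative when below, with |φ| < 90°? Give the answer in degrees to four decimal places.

-7.3028

set_geometry: r = 45 mm, L = 168 mm, e = 19 mm; θ ← 0°
rotate_crank_by(-86°): θ ← 0° -86° = -86°
rotate_crank_by(-80°): θ ← -86° -80° = -166°
rotate_crank_by(+56°): θ ← -166° +56° = -110°
rotate_crank_by(-27°): θ ← -110° -27° = -137°
rotate_crank_by(-49°): θ ← -137° -49° = -186°
rotate_crank_by(-59°): θ ← -186° -59° = -245°
rotate_crank_by(+68°): θ ← -245° +68° = -177°
crank pin P = (r cos θ, r sin θ) = (-44.938329, -2.355118)
h = r sin θ − e = -2.355118 − 19 = -21.355118
sin φ = h / L = -21.355118 / 168 = -0.12711380
φ = arcsin(-0.12711380) = -7.302841°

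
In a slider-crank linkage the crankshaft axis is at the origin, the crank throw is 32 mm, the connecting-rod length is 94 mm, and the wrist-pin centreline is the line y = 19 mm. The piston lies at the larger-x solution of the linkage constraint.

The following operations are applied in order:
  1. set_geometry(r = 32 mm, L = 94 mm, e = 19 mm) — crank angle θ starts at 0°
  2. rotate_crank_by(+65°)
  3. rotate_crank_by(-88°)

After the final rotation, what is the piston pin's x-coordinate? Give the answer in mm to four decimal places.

set_geometry: r = 32 mm, L = 94 mm, e = 19 mm; θ ← 0°
rotate_crank_by(+65°): θ ← 0° +65° = 65°
rotate_crank_by(-88°): θ ← 65° -88° = -23°
crank pin P = (r cos θ, r sin θ) = (29.456155, -12.503396)
h = r sin θ − e = -12.503396 − 19 = -31.503396
x = r cos θ + √(L² − h²) = 29.456155 + √(8836.0 − 992.4640) = 29.456155 + 88.563740 = 118.019895

118.0199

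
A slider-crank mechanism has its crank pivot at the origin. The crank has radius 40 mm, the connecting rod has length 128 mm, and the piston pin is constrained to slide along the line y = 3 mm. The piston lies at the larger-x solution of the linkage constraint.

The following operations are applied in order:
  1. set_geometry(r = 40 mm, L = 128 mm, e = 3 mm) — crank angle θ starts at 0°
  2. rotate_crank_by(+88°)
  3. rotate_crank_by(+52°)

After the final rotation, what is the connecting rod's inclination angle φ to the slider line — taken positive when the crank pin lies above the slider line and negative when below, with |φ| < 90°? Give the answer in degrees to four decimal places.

10.2203

set_geometry: r = 40 mm, L = 128 mm, e = 3 mm; θ ← 0°
rotate_crank_by(+88°): θ ← 0° +88° = 88°
rotate_crank_by(+52°): θ ← 88° +52° = 140°
crank pin P = (r cos θ, r sin θ) = (-30.641778, 25.711504)
h = r sin θ − e = 25.711504 − 3 = 22.711504
sin φ = h / L = 22.711504 / 128 = 0.17743363
φ = arcsin(0.17743363) = 10.220311°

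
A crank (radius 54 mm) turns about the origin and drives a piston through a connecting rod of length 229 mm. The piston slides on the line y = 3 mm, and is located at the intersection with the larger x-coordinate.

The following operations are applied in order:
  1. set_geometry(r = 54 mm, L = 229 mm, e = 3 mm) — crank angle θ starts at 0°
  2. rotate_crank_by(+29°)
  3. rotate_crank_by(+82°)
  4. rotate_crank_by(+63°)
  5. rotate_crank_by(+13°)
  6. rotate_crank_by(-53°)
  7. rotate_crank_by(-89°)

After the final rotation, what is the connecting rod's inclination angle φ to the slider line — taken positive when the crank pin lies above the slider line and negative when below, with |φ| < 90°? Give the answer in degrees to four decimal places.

8.8380

set_geometry: r = 54 mm, L = 229 mm, e = 3 mm; θ ← 0°
rotate_crank_by(+29°): θ ← 0° +29° = 29°
rotate_crank_by(+82°): θ ← 29° +82° = 111°
rotate_crank_by(+63°): θ ← 111° +63° = 174°
rotate_crank_by(+13°): θ ← 174° +13° = 187°
rotate_crank_by(-53°): θ ← 187° -53° = 134°
rotate_crank_by(-89°): θ ← 134° -89° = 45°
crank pin P = (r cos θ, r sin θ) = (38.183766, 38.183766)
h = r sin θ − e = 38.183766 − 3 = 35.183766
sin φ = h / L = 35.183766 / 229 = 0.15364090
φ = arcsin(0.15364090) = 8.837981°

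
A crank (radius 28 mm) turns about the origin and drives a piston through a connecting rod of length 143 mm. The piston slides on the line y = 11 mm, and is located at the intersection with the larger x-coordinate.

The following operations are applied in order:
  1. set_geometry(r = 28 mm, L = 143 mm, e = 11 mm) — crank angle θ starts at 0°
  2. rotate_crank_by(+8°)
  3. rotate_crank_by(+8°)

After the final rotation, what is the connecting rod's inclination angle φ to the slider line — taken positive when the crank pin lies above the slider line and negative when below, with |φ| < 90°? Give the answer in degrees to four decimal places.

set_geometry: r = 28 mm, L = 143 mm, e = 11 mm; θ ← 0°
rotate_crank_by(+8°): θ ← 0° +8° = 8°
rotate_crank_by(+8°): θ ← 8° +8° = 16°
crank pin P = (r cos θ, r sin θ) = (26.915327, 7.717846)
h = r sin θ − e = 7.717846 − 11 = -3.282154
sin φ = h / L = -3.282154 / 143 = -0.02295213
φ = arcsin(-0.02295213) = -1.315175°

-1.3152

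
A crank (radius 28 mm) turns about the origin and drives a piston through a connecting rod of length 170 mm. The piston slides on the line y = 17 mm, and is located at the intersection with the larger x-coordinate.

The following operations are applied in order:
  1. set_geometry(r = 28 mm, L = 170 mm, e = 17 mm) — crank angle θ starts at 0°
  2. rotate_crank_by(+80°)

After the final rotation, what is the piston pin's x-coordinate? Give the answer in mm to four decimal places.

174.5329

set_geometry: r = 28 mm, L = 170 mm, e = 17 mm; θ ← 0°
rotate_crank_by(+80°): θ ← 0° +80° = 80°
crank pin P = (r cos θ, r sin θ) = (4.862149, 27.574617)
h = r sin θ − e = 27.574617 − 17 = 10.574617
x = r cos θ + √(L² − h²) = 4.862149 + √(28900.0 − 111.8225) = 4.862149 + 169.670791 = 174.532940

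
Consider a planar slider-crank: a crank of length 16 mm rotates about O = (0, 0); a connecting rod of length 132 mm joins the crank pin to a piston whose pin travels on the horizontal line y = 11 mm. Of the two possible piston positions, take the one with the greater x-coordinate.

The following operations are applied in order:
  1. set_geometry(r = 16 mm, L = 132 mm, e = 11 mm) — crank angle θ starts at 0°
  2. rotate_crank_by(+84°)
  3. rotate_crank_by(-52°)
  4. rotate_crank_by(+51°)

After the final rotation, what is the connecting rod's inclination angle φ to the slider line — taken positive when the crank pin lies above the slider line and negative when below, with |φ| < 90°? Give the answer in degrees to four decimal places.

2.1190

set_geometry: r = 16 mm, L = 132 mm, e = 11 mm; θ ← 0°
rotate_crank_by(+84°): θ ← 0° +84° = 84°
rotate_crank_by(-52°): θ ← 84° -52° = 32°
rotate_crank_by(+51°): θ ← 32° +51° = 83°
crank pin P = (r cos θ, r sin θ) = (1.949909, 15.880738)
h = r sin θ − e = 15.880738 − 11 = 4.880738
sin φ = h / L = 4.880738 / 132 = 0.03697529
φ = arcsin(0.03697529) = 2.119011°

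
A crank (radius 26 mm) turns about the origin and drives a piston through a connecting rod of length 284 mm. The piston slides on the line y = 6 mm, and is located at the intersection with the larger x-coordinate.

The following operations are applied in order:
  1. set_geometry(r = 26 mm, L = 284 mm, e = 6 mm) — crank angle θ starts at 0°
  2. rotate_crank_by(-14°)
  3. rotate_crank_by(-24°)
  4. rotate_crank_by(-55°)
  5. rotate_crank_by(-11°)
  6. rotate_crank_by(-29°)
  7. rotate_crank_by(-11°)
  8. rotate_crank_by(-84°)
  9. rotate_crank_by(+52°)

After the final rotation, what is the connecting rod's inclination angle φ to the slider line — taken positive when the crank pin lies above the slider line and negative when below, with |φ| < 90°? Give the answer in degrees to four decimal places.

-1.5766

set_geometry: r = 26 mm, L = 284 mm, e = 6 mm; θ ← 0°
rotate_crank_by(-14°): θ ← 0° -14° = -14°
rotate_crank_by(-24°): θ ← -14° -24° = -38°
rotate_crank_by(-55°): θ ← -38° -55° = -93°
rotate_crank_by(-11°): θ ← -93° -11° = -104°
rotate_crank_by(-29°): θ ← -104° -29° = -133°
rotate_crank_by(-11°): θ ← -133° -11° = -144°
rotate_crank_by(-84°): θ ← -144° -84° = -228°
rotate_crank_by(+52°): θ ← -228° +52° = -176°
crank pin P = (r cos θ, r sin θ) = (-25.936665, -1.813668)
h = r sin θ − e = -1.813668 − 6 = -7.813668
sin φ = h / L = -7.813668 / 284 = -0.02751292
φ = arcsin(-0.02751292) = -1.576573°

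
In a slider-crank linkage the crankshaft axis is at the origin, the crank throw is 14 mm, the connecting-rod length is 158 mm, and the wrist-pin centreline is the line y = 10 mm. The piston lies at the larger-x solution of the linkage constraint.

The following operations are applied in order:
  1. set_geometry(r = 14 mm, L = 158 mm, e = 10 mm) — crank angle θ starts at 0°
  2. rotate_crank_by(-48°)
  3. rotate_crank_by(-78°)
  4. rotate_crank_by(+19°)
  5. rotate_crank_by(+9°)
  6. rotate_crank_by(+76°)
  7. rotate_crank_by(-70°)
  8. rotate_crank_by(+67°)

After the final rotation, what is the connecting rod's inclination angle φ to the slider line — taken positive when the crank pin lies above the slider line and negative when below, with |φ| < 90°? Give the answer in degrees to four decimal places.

-5.7817

set_geometry: r = 14 mm, L = 158 mm, e = 10 mm; θ ← 0°
rotate_crank_by(-48°): θ ← 0° -48° = -48°
rotate_crank_by(-78°): θ ← -48° -78° = -126°
rotate_crank_by(+19°): θ ← -126° +19° = -107°
rotate_crank_by(+9°): θ ← -107° +9° = -98°
rotate_crank_by(+76°): θ ← -98° +76° = -22°
rotate_crank_by(-70°): θ ← -22° -70° = -92°
rotate_crank_by(+67°): θ ← -92° +67° = -25°
crank pin P = (r cos θ, r sin θ) = (12.688309, -5.916656)
h = r sin θ − e = -5.916656 − 10 = -15.916656
sin φ = h / L = -15.916656 / 158 = -0.10073833
φ = arcsin(-0.10073833) = -5.781688°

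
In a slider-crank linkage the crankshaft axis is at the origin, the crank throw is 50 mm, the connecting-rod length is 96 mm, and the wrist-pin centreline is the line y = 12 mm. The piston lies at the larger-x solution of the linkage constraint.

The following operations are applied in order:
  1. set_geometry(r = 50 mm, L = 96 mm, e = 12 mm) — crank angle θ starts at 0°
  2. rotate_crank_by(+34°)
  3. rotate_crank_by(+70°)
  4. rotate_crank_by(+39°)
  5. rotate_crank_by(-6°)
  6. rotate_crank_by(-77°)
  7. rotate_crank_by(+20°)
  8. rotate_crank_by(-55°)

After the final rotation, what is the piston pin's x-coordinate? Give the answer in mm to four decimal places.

set_geometry: r = 50 mm, L = 96 mm, e = 12 mm; θ ← 0°
rotate_crank_by(+34°): θ ← 0° +34° = 34°
rotate_crank_by(+70°): θ ← 34° +70° = 104°
rotate_crank_by(+39°): θ ← 104° +39° = 143°
rotate_crank_by(-6°): θ ← 143° -6° = 137°
rotate_crank_by(-77°): θ ← 137° -77° = 60°
rotate_crank_by(+20°): θ ← 60° +20° = 80°
rotate_crank_by(-55°): θ ← 80° -55° = 25°
crank pin P = (r cos θ, r sin θ) = (45.315389, 21.130913)
h = r sin θ − e = 21.130913 − 12 = 9.130913
x = r cos θ + √(L² − h²) = 45.315389 + √(9216.0 − 83.3736) = 45.315389 + 95.564776 = 140.880165

140.8802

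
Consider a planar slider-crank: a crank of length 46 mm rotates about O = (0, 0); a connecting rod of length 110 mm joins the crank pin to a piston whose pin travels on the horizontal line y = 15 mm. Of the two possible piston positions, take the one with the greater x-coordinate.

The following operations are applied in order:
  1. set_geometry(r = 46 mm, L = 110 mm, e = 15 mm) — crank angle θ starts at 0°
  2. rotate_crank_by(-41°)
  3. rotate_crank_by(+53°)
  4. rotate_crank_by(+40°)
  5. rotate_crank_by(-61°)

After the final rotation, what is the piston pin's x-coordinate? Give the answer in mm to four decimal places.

153.1710

set_geometry: r = 46 mm, L = 110 mm, e = 15 mm; θ ← 0°
rotate_crank_by(-41°): θ ← 0° -41° = -41°
rotate_crank_by(+53°): θ ← -41° +53° = 12°
rotate_crank_by(+40°): θ ← 12° +40° = 52°
rotate_crank_by(-61°): θ ← 52° -61° = -9°
crank pin P = (r cos θ, r sin θ) = (45.433664, -7.195985)
h = r sin θ − e = -7.195985 − 15 = -22.195985
x = r cos θ + √(L² − h²) = 45.433664 + √(12100.0 − 492.6618) = 45.433664 + 107.737358 = 153.171021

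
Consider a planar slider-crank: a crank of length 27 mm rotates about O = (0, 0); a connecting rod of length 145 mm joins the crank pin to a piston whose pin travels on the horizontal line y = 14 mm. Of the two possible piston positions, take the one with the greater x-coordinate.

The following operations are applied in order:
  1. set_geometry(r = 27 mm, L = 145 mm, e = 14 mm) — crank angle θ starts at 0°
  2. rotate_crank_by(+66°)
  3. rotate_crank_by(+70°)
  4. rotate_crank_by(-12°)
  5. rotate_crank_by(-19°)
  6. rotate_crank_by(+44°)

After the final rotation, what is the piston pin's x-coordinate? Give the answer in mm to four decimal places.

121.8565

set_geometry: r = 27 mm, L = 145 mm, e = 14 mm; θ ← 0°
rotate_crank_by(+66°): θ ← 0° +66° = 66°
rotate_crank_by(+70°): θ ← 66° +70° = 136°
rotate_crank_by(-12°): θ ← 136° -12° = 124°
rotate_crank_by(-19°): θ ← 124° -19° = 105°
rotate_crank_by(+44°): θ ← 105° +44° = 149°
crank pin P = (r cos θ, r sin θ) = (-23.143517, 13.906028)
h = r sin θ − e = 13.906028 − 14 = -0.093972
x = r cos θ + √(L² − h²) = -23.143517 + √(21025.0 − 0.0088) = -23.143517 + 144.999970 = 121.856452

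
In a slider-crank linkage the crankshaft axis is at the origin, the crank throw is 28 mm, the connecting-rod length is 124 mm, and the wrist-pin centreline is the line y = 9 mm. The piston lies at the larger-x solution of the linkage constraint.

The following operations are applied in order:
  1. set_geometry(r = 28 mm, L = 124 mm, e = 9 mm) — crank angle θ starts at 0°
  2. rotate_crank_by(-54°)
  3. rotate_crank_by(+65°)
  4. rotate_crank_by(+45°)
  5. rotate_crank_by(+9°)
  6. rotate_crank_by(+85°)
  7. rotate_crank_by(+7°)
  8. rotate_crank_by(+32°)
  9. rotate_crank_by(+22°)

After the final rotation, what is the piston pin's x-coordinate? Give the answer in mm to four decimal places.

set_geometry: r = 28 mm, L = 124 mm, e = 9 mm; θ ← 0°
rotate_crank_by(-54°): θ ← 0° -54° = -54°
rotate_crank_by(+65°): θ ← -54° +65° = 11°
rotate_crank_by(+45°): θ ← 11° +45° = 56°
rotate_crank_by(+9°): θ ← 56° +9° = 65°
rotate_crank_by(+85°): θ ← 65° +85° = 150°
rotate_crank_by(+7°): θ ← 150° +7° = 157°
rotate_crank_by(+32°): θ ← 157° +32° = 189°
rotate_crank_by(+22°): θ ← 189° +22° = 211°
crank pin P = (r cos θ, r sin θ) = (-24.000684, -14.421066)
h = r sin θ − e = -14.421066 − 9 = -23.421066
x = r cos θ + √(L² − h²) = -24.000684 + √(15376.0 − 548.5463) = -24.000684 + 121.768032 = 97.767348

97.7673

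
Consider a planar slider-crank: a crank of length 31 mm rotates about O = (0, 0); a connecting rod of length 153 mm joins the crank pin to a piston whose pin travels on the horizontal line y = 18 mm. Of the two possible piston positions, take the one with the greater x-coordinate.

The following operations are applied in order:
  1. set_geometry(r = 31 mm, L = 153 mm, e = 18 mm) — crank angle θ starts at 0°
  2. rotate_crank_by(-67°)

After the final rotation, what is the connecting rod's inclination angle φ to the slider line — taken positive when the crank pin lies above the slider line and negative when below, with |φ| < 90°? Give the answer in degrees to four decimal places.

set_geometry: r = 31 mm, L = 153 mm, e = 18 mm; θ ← 0°
rotate_crank_by(-67°): θ ← 0° -67° = -67°
crank pin P = (r cos θ, r sin θ) = (12.112665, -28.535650)
h = r sin θ − e = -28.535650 − 18 = -46.535650
sin φ = h / L = -46.535650 / 153 = -0.30415458
φ = arcsin(-0.30415458) = -17.707309°

-17.7073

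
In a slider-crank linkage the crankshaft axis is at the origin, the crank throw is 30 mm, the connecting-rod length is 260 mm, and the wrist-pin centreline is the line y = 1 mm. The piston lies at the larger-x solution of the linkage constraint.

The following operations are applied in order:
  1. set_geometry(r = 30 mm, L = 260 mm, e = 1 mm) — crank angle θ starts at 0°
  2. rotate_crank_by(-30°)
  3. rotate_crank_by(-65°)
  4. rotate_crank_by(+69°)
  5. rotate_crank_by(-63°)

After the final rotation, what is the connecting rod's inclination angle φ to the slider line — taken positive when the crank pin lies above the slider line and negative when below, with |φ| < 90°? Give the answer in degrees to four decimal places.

set_geometry: r = 30 mm, L = 260 mm, e = 1 mm; θ ← 0°
rotate_crank_by(-30°): θ ← 0° -30° = -30°
rotate_crank_by(-65°): θ ← -30° -65° = -95°
rotate_crank_by(+69°): θ ← -95° +69° = -26°
rotate_crank_by(-63°): θ ← -26° -63° = -89°
crank pin P = (r cos θ, r sin θ) = (0.523572, -29.995431)
h = r sin θ − e = -29.995431 − 1 = -30.995431
sin φ = h / L = -30.995431 / 260 = -0.11921320
φ = arcsin(-0.11921320) = -6.846696°

-6.8467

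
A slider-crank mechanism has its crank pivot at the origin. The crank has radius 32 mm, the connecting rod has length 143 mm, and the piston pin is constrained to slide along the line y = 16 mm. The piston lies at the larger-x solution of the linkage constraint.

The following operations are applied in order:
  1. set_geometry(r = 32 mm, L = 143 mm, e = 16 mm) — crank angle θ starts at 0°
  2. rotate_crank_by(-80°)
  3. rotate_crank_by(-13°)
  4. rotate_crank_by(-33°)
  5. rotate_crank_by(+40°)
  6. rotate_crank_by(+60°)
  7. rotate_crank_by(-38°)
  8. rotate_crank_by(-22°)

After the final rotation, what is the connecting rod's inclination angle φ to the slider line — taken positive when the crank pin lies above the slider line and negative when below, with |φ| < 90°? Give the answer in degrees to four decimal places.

-19.5798

set_geometry: r = 32 mm, L = 143 mm, e = 16 mm; θ ← 0°
rotate_crank_by(-80°): θ ← 0° -80° = -80°
rotate_crank_by(-13°): θ ← -80° -13° = -93°
rotate_crank_by(-33°): θ ← -93° -33° = -126°
rotate_crank_by(+40°): θ ← -126° +40° = -86°
rotate_crank_by(+60°): θ ← -86° +60° = -26°
rotate_crank_by(-38°): θ ← -26° -38° = -64°
rotate_crank_by(-22°): θ ← -64° -22° = -86°
crank pin P = (r cos θ, r sin θ) = (2.232207, -31.922050)
h = r sin θ − e = -31.922050 − 16 = -47.922050
sin φ = h / L = -47.922050 / 143 = -0.33511923
φ = arcsin(-0.33511923) = -19.579788°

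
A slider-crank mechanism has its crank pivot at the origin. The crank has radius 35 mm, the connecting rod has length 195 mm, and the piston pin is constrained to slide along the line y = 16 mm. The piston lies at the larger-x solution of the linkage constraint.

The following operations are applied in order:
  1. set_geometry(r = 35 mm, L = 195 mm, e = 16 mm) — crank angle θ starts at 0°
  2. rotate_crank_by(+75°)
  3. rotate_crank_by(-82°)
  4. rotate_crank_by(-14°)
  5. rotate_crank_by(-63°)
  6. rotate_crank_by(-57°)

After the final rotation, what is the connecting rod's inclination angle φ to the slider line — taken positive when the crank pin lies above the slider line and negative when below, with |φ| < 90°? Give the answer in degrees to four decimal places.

-11.2451

set_geometry: r = 35 mm, L = 195 mm, e = 16 mm; θ ← 0°
rotate_crank_by(+75°): θ ← 0° +75° = 75°
rotate_crank_by(-82°): θ ← 75° -82° = -7°
rotate_crank_by(-14°): θ ← -7° -14° = -21°
rotate_crank_by(-63°): θ ← -21° -63° = -84°
rotate_crank_by(-57°): θ ← -84° -57° = -141°
crank pin P = (r cos θ, r sin θ) = (-27.200109, -22.026214)
h = r sin θ − e = -22.026214 − 16 = -38.026214
sin φ = h / L = -38.026214 / 195 = -0.19500622
φ = arcsin(-0.19500622) = -11.245087°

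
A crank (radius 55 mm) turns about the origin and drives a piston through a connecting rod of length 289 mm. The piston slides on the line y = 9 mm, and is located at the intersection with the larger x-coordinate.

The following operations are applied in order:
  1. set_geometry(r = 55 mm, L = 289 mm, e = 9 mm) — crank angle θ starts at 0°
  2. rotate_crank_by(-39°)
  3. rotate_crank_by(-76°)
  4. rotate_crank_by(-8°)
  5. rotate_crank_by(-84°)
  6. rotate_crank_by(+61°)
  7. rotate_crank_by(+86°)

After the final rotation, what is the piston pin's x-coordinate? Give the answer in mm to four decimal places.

310.8970

set_geometry: r = 55 mm, L = 289 mm, e = 9 mm; θ ← 0°
rotate_crank_by(-39°): θ ← 0° -39° = -39°
rotate_crank_by(-76°): θ ← -39° -76° = -115°
rotate_crank_by(-8°): θ ← -115° -8° = -123°
rotate_crank_by(-84°): θ ← -123° -84° = -207°
rotate_crank_by(+61°): θ ← -207° +61° = -146°
rotate_crank_by(+86°): θ ← -146° +86° = -60°
crank pin P = (r cos θ, r sin θ) = (27.500000, -47.631397)
h = r sin θ − e = -47.631397 − 9 = -56.631397
x = r cos θ + √(L² − h²) = 27.500000 + √(83521.0 − 3207.1151) = 27.500000 + 283.397045 = 310.897045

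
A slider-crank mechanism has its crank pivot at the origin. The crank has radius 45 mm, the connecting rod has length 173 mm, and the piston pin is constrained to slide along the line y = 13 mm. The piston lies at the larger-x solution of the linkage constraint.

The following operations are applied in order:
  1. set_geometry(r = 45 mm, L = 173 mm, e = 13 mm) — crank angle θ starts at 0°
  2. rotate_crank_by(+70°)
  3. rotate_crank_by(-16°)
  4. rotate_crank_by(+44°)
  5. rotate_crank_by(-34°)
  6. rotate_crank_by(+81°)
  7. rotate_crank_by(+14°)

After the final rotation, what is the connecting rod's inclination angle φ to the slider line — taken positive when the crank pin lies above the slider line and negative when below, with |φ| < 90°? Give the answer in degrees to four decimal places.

1.0355

set_geometry: r = 45 mm, L = 173 mm, e = 13 mm; θ ← 0°
rotate_crank_by(+70°): θ ← 0° +70° = 70°
rotate_crank_by(-16°): θ ← 70° -16° = 54°
rotate_crank_by(+44°): θ ← 54° +44° = 98°
rotate_crank_by(-34°): θ ← 98° -34° = 64°
rotate_crank_by(+81°): θ ← 64° +81° = 145°
rotate_crank_by(+14°): θ ← 145° +14° = 159°
crank pin P = (r cos θ, r sin θ) = (-42.011119, 16.126558)
h = r sin θ − e = 16.126558 − 13 = 3.126558
sin φ = h / L = 3.126558 / 173 = 0.01807259
φ = arcsin(0.01807259) = 1.035539°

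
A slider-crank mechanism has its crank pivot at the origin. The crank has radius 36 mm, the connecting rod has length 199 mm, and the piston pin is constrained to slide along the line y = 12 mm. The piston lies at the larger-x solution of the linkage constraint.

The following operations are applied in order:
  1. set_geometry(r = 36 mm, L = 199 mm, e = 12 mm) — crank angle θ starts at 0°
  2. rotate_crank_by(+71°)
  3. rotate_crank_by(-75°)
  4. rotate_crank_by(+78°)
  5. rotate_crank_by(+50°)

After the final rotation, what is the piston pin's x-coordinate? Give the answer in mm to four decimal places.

178.0673

set_geometry: r = 36 mm, L = 199 mm, e = 12 mm; θ ← 0°
rotate_crank_by(+71°): θ ← 0° +71° = 71°
rotate_crank_by(-75°): θ ← 71° -75° = -4°
rotate_crank_by(+78°): θ ← -4° +78° = 74°
rotate_crank_by(+50°): θ ← 74° +50° = 124°
crank pin P = (r cos θ, r sin θ) = (-20.130945, 29.845353)
h = r sin θ − e = 29.845353 − 12 = 17.845353
x = r cos θ + √(L² − h²) = -20.130945 + √(39601.0 − 318.4566) = -20.130945 + 198.198243 = 178.067298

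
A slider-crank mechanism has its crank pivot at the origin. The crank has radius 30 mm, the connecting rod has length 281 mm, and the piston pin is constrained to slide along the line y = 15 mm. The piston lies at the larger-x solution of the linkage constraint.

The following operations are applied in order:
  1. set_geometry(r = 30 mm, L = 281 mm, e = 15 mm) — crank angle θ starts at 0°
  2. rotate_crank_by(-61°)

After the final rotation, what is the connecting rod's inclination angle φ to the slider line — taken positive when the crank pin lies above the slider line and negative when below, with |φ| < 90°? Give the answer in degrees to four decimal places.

-8.4390

set_geometry: r = 30 mm, L = 281 mm, e = 15 mm; θ ← 0°
rotate_crank_by(-61°): θ ← 0° -61° = -61°
crank pin P = (r cos θ, r sin θ) = (14.544289, -26.238591)
h = r sin θ − e = -26.238591 − 15 = -41.238591
sin φ = h / L = -41.238591 / 281 = -0.14675655
φ = arcsin(-0.14675655) = -8.439011°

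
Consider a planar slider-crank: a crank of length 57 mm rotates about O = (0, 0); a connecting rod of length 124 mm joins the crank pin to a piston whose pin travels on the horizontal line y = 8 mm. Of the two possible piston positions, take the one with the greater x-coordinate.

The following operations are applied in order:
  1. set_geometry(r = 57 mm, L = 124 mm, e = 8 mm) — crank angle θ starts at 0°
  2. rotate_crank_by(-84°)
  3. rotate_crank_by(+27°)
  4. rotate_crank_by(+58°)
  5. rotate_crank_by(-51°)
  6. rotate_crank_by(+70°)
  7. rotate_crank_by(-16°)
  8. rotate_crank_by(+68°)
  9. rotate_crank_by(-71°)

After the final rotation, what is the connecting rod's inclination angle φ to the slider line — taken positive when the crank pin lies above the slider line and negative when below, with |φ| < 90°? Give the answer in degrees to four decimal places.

set_geometry: r = 57 mm, L = 124 mm, e = 8 mm; θ ← 0°
rotate_crank_by(-84°): θ ← 0° -84° = -84°
rotate_crank_by(+27°): θ ← -84° +27° = -57°
rotate_crank_by(+58°): θ ← -57° +58° = 1°
rotate_crank_by(-51°): θ ← 1° -51° = -50°
rotate_crank_by(+70°): θ ← -50° +70° = 20°
rotate_crank_by(-16°): θ ← 20° -16° = 4°
rotate_crank_by(+68°): θ ← 4° +68° = 72°
rotate_crank_by(-71°): θ ← 72° -71° = 1°
crank pin P = (r cos θ, r sin θ) = (56.991319, 0.994787)
h = r sin θ − e = 0.994787 − 8 = -7.005213
sin φ = h / L = -7.005213 / 124 = -0.05649365
φ = arcsin(-0.05649365) = -3.238572°

-3.2386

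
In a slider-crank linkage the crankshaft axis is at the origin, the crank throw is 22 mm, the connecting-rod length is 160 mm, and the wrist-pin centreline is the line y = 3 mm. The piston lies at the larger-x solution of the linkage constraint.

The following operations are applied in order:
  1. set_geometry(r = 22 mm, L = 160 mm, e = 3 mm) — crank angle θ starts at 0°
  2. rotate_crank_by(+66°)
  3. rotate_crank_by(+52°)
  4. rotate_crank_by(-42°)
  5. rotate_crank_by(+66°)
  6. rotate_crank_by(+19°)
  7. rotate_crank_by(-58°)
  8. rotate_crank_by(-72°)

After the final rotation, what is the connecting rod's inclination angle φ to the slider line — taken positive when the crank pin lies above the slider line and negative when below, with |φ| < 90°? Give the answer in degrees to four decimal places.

set_geometry: r = 22 mm, L = 160 mm, e = 3 mm; θ ← 0°
rotate_crank_by(+66°): θ ← 0° +66° = 66°
rotate_crank_by(+52°): θ ← 66° +52° = 118°
rotate_crank_by(-42°): θ ← 118° -42° = 76°
rotate_crank_by(+66°): θ ← 76° +66° = 142°
rotate_crank_by(+19°): θ ← 142° +19° = 161°
rotate_crank_by(-58°): θ ← 161° -58° = 103°
rotate_crank_by(-72°): θ ← 103° -72° = 31°
crank pin P = (r cos θ, r sin θ) = (18.857681, 11.330838)
h = r sin θ − e = 11.330838 − 3 = 8.330838
sin φ = h / L = 8.330838 / 160 = 0.05206774
φ = arcsin(0.05206774) = 2.984611°

2.9846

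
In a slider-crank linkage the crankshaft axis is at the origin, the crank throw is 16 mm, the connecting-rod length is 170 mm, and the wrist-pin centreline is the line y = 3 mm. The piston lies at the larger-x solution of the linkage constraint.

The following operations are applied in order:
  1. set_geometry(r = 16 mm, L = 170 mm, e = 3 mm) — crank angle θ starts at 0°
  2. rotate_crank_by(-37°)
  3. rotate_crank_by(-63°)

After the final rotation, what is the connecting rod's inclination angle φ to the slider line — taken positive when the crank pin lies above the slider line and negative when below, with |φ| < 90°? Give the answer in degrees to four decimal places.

-6.3346

set_geometry: r = 16 mm, L = 170 mm, e = 3 mm; θ ← 0°
rotate_crank_by(-37°): θ ← 0° -37° = -37°
rotate_crank_by(-63°): θ ← -37° -63° = -100°
crank pin P = (r cos θ, r sin θ) = (-2.778371, -15.756924)
h = r sin θ − e = -15.756924 − 3 = -18.756924
sin φ = h / L = -18.756924 / 170 = -0.11033485
φ = arcsin(-0.11033485) = -6.334618°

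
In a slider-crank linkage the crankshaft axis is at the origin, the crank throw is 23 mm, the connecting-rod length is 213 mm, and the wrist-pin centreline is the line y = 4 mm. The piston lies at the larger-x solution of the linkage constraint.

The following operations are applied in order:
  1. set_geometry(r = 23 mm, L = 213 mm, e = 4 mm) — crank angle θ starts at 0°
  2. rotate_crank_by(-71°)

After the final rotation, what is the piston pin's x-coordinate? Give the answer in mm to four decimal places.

218.9262

set_geometry: r = 23 mm, L = 213 mm, e = 4 mm; θ ← 0°
rotate_crank_by(-71°): θ ← 0° -71° = -71°
crank pin P = (r cos θ, r sin θ) = (7.488068, -21.746927)
h = r sin θ − e = -21.746927 − 4 = -25.746927
x = r cos θ + √(L² − h²) = 7.488068 + √(45369.0 − 662.9043) = 7.488068 + 211.438161 = 218.926228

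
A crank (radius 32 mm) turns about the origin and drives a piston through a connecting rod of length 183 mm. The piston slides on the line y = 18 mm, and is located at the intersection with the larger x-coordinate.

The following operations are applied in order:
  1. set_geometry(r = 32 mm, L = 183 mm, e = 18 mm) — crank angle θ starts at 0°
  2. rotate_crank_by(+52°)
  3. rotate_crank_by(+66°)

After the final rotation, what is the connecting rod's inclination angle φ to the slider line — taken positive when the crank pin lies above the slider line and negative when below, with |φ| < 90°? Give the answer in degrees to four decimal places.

3.2122

set_geometry: r = 32 mm, L = 183 mm, e = 18 mm; θ ← 0°
rotate_crank_by(+52°): θ ← 0° +52° = 52°
rotate_crank_by(+66°): θ ← 52° +66° = 118°
crank pin P = (r cos θ, r sin θ) = (-15.023090, 28.254323)
h = r sin θ − e = 28.254323 − 18 = 10.254323
sin φ = h / L = 10.254323 / 183 = 0.05603455
φ = arcsin(0.05603455) = 3.212226°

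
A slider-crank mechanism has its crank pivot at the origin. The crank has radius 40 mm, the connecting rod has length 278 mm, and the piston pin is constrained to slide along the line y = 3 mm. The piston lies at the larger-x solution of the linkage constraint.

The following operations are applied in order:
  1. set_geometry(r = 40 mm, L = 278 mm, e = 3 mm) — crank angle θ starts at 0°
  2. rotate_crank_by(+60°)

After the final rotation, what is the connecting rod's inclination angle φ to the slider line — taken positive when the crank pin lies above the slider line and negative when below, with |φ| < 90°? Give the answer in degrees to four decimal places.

6.5354

set_geometry: r = 40 mm, L = 278 mm, e = 3 mm; θ ← 0°
rotate_crank_by(+60°): θ ← 0° +60° = 60°
crank pin P = (r cos θ, r sin θ) = (20.000000, 34.641016)
h = r sin θ − e = 34.641016 − 3 = 31.641016
sin φ = h / L = 31.641016 / 278 = 0.11381660
φ = arcsin(0.11381660) = 6.535373°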